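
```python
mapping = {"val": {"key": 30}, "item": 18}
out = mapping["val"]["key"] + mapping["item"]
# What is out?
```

Answer: 48

Derivation:
Trace (tracking out):
mapping = {'val': {'key': 30}, 'item': 18}  # -> mapping = {'val': {'key': 30}, 'item': 18}
out = mapping['val']['key'] + mapping['item']  # -> out = 48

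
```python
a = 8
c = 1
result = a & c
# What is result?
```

Answer: 0

Derivation:
Trace (tracking result):
a = 8  # -> a = 8
c = 1  # -> c = 1
result = a & c  # -> result = 0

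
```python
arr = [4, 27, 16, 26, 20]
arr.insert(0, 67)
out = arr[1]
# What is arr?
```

Answer: [67, 4, 27, 16, 26, 20]

Derivation:
Trace (tracking arr):
arr = [4, 27, 16, 26, 20]  # -> arr = [4, 27, 16, 26, 20]
arr.insert(0, 67)  # -> arr = [67, 4, 27, 16, 26, 20]
out = arr[1]  # -> out = 4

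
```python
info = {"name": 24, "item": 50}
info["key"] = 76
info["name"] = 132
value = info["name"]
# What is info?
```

Answer: {'name': 132, 'item': 50, 'key': 76}

Derivation:
Trace (tracking info):
info = {'name': 24, 'item': 50}  # -> info = {'name': 24, 'item': 50}
info['key'] = 76  # -> info = {'name': 24, 'item': 50, 'key': 76}
info['name'] = 132  # -> info = {'name': 132, 'item': 50, 'key': 76}
value = info['name']  # -> value = 132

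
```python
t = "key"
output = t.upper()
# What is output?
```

Answer: 'KEY'

Derivation:
Trace (tracking output):
t = 'key'  # -> t = 'key'
output = t.upper()  # -> output = 'KEY'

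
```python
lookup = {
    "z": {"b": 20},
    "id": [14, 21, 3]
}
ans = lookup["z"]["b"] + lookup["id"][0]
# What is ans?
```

Answer: 34

Derivation:
Trace (tracking ans):
lookup = {'z': {'b': 20}, 'id': [14, 21, 3]}  # -> lookup = {'z': {'b': 20}, 'id': [14, 21, 3]}
ans = lookup['z']['b'] + lookup['id'][0]  # -> ans = 34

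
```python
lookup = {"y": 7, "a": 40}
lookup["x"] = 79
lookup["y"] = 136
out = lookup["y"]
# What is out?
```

Trace (tracking out):
lookup = {'y': 7, 'a': 40}  # -> lookup = {'y': 7, 'a': 40}
lookup['x'] = 79  # -> lookup = {'y': 7, 'a': 40, 'x': 79}
lookup['y'] = 136  # -> lookup = {'y': 136, 'a': 40, 'x': 79}
out = lookup['y']  # -> out = 136

Answer: 136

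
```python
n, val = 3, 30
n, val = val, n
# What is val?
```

Answer: 3

Derivation:
Trace (tracking val):
n, val = (3, 30)  # -> n = 3, val = 30
n, val = (val, n)  # -> n = 30, val = 3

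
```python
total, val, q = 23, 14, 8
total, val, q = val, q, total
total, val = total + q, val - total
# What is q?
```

Trace (tracking q):
total, val, q = (23, 14, 8)  # -> total = 23, val = 14, q = 8
total, val, q = (val, q, total)  # -> total = 14, val = 8, q = 23
total, val = (total + q, val - total)  # -> total = 37, val = -6

Answer: 23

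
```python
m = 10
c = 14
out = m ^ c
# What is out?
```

Answer: 4

Derivation:
Trace (tracking out):
m = 10  # -> m = 10
c = 14  # -> c = 14
out = m ^ c  # -> out = 4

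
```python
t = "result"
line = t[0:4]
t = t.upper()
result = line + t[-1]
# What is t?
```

Answer: 'RESULT'

Derivation:
Trace (tracking t):
t = 'result'  # -> t = 'result'
line = t[0:4]  # -> line = 'resu'
t = t.upper()  # -> t = 'RESULT'
result = line + t[-1]  # -> result = 'resuT'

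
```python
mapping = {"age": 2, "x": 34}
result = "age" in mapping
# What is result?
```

Trace (tracking result):
mapping = {'age': 2, 'x': 34}  # -> mapping = {'age': 2, 'x': 34}
result = 'age' in mapping  # -> result = True

Answer: True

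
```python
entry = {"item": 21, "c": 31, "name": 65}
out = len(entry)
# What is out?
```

Answer: 3

Derivation:
Trace (tracking out):
entry = {'item': 21, 'c': 31, 'name': 65}  # -> entry = {'item': 21, 'c': 31, 'name': 65}
out = len(entry)  # -> out = 3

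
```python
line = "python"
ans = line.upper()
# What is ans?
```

Answer: 'PYTHON'

Derivation:
Trace (tracking ans):
line = 'python'  # -> line = 'python'
ans = line.upper()  # -> ans = 'PYTHON'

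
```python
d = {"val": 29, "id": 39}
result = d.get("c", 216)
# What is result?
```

Answer: 216

Derivation:
Trace (tracking result):
d = {'val': 29, 'id': 39}  # -> d = {'val': 29, 'id': 39}
result = d.get('c', 216)  # -> result = 216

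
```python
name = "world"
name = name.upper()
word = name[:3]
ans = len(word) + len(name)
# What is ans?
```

Trace (tracking ans):
name = 'world'  # -> name = 'world'
name = name.upper()  # -> name = 'WORLD'
word = name[:3]  # -> word = 'WOR'
ans = len(word) + len(name)  # -> ans = 8

Answer: 8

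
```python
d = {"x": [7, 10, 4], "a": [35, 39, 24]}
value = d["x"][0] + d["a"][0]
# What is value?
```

Answer: 42

Derivation:
Trace (tracking value):
d = {'x': [7, 10, 4], 'a': [35, 39, 24]}  # -> d = {'x': [7, 10, 4], 'a': [35, 39, 24]}
value = d['x'][0] + d['a'][0]  # -> value = 42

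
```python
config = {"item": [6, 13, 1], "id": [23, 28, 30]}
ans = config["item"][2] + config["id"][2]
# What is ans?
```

Answer: 31

Derivation:
Trace (tracking ans):
config = {'item': [6, 13, 1], 'id': [23, 28, 30]}  # -> config = {'item': [6, 13, 1], 'id': [23, 28, 30]}
ans = config['item'][2] + config['id'][2]  # -> ans = 31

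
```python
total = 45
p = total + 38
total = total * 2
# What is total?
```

Answer: 90

Derivation:
Trace (tracking total):
total = 45  # -> total = 45
p = total + 38  # -> p = 83
total = total * 2  # -> total = 90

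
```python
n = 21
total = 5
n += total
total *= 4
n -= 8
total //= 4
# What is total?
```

Trace (tracking total):
n = 21  # -> n = 21
total = 5  # -> total = 5
n += total  # -> n = 26
total *= 4  # -> total = 20
n -= 8  # -> n = 18
total //= 4  # -> total = 5

Answer: 5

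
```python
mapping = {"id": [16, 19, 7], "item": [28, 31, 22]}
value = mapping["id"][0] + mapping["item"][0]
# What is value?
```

Trace (tracking value):
mapping = {'id': [16, 19, 7], 'item': [28, 31, 22]}  # -> mapping = {'id': [16, 19, 7], 'item': [28, 31, 22]}
value = mapping['id'][0] + mapping['item'][0]  # -> value = 44

Answer: 44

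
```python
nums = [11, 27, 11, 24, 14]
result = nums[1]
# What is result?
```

Trace (tracking result):
nums = [11, 27, 11, 24, 14]  # -> nums = [11, 27, 11, 24, 14]
result = nums[1]  # -> result = 27

Answer: 27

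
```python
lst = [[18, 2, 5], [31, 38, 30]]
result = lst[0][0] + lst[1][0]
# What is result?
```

Trace (tracking result):
lst = [[18, 2, 5], [31, 38, 30]]  # -> lst = [[18, 2, 5], [31, 38, 30]]
result = lst[0][0] + lst[1][0]  # -> result = 49

Answer: 49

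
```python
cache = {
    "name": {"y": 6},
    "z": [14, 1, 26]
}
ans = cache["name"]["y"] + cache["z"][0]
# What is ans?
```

Trace (tracking ans):
cache = {'name': {'y': 6}, 'z': [14, 1, 26]}  # -> cache = {'name': {'y': 6}, 'z': [14, 1, 26]}
ans = cache['name']['y'] + cache['z'][0]  # -> ans = 20

Answer: 20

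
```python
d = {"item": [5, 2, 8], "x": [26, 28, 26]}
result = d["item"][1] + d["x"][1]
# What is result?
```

Answer: 30

Derivation:
Trace (tracking result):
d = {'item': [5, 2, 8], 'x': [26, 28, 26]}  # -> d = {'item': [5, 2, 8], 'x': [26, 28, 26]}
result = d['item'][1] + d['x'][1]  # -> result = 30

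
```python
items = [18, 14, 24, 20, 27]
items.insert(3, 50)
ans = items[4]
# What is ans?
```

Trace (tracking ans):
items = [18, 14, 24, 20, 27]  # -> items = [18, 14, 24, 20, 27]
items.insert(3, 50)  # -> items = [18, 14, 24, 50, 20, 27]
ans = items[4]  # -> ans = 20

Answer: 20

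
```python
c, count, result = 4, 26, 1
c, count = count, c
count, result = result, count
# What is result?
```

Trace (tracking result):
c, count, result = (4, 26, 1)  # -> c = 4, count = 26, result = 1
c, count = (count, c)  # -> c = 26, count = 4
count, result = (result, count)  # -> count = 1, result = 4

Answer: 4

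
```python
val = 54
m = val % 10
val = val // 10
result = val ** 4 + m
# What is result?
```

Trace (tracking result):
val = 54  # -> val = 54
m = val % 10  # -> m = 4
val = val // 10  # -> val = 5
result = val ** 4 + m  # -> result = 629

Answer: 629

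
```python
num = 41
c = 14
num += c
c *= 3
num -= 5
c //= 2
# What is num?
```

Answer: 50

Derivation:
Trace (tracking num):
num = 41  # -> num = 41
c = 14  # -> c = 14
num += c  # -> num = 55
c *= 3  # -> c = 42
num -= 5  # -> num = 50
c //= 2  # -> c = 21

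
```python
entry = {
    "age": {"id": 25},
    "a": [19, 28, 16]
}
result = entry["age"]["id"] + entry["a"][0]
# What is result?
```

Trace (tracking result):
entry = {'age': {'id': 25}, 'a': [19, 28, 16]}  # -> entry = {'age': {'id': 25}, 'a': [19, 28, 16]}
result = entry['age']['id'] + entry['a'][0]  # -> result = 44

Answer: 44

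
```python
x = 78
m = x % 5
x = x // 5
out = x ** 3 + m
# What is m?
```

Answer: 3

Derivation:
Trace (tracking m):
x = 78  # -> x = 78
m = x % 5  # -> m = 3
x = x // 5  # -> x = 15
out = x ** 3 + m  # -> out = 3378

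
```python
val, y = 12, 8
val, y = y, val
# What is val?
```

Answer: 8

Derivation:
Trace (tracking val):
val, y = (12, 8)  # -> val = 12, y = 8
val, y = (y, val)  # -> val = 8, y = 12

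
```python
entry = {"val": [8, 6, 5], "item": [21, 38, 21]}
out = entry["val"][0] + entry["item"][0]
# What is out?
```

Answer: 29

Derivation:
Trace (tracking out):
entry = {'val': [8, 6, 5], 'item': [21, 38, 21]}  # -> entry = {'val': [8, 6, 5], 'item': [21, 38, 21]}
out = entry['val'][0] + entry['item'][0]  # -> out = 29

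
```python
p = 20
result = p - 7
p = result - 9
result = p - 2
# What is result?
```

Answer: 2

Derivation:
Trace (tracking result):
p = 20  # -> p = 20
result = p - 7  # -> result = 13
p = result - 9  # -> p = 4
result = p - 2  # -> result = 2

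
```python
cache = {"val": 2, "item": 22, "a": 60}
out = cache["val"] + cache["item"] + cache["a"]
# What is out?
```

Answer: 84

Derivation:
Trace (tracking out):
cache = {'val': 2, 'item': 22, 'a': 60}  # -> cache = {'val': 2, 'item': 22, 'a': 60}
out = cache['val'] + cache['item'] + cache['a']  # -> out = 84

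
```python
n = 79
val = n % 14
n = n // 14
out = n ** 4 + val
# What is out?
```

Answer: 634

Derivation:
Trace (tracking out):
n = 79  # -> n = 79
val = n % 14  # -> val = 9
n = n // 14  # -> n = 5
out = n ** 4 + val  # -> out = 634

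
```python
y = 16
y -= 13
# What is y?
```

Trace (tracking y):
y = 16  # -> y = 16
y -= 13  # -> y = 3

Answer: 3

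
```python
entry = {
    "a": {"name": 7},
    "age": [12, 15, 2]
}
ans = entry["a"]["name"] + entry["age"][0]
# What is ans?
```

Trace (tracking ans):
entry = {'a': {'name': 7}, 'age': [12, 15, 2]}  # -> entry = {'a': {'name': 7}, 'age': [12, 15, 2]}
ans = entry['a']['name'] + entry['age'][0]  # -> ans = 19

Answer: 19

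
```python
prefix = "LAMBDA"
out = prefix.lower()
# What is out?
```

Answer: 'lambda'

Derivation:
Trace (tracking out):
prefix = 'LAMBDA'  # -> prefix = 'LAMBDA'
out = prefix.lower()  # -> out = 'lambda'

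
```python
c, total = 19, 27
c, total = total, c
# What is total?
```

Answer: 19

Derivation:
Trace (tracking total):
c, total = (19, 27)  # -> c = 19, total = 27
c, total = (total, c)  # -> c = 27, total = 19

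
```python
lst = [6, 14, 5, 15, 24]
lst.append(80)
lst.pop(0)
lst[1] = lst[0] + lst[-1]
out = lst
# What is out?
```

Answer: [14, 94, 15, 24, 80]

Derivation:
Trace (tracking out):
lst = [6, 14, 5, 15, 24]  # -> lst = [6, 14, 5, 15, 24]
lst.append(80)  # -> lst = [6, 14, 5, 15, 24, 80]
lst.pop(0)  # -> lst = [14, 5, 15, 24, 80]
lst[1] = lst[0] + lst[-1]  # -> lst = [14, 94, 15, 24, 80]
out = lst  # -> out = [14, 94, 15, 24, 80]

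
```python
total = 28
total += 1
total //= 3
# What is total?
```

Answer: 9

Derivation:
Trace (tracking total):
total = 28  # -> total = 28
total += 1  # -> total = 29
total //= 3  # -> total = 9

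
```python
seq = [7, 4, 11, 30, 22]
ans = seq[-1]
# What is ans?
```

Answer: 22

Derivation:
Trace (tracking ans):
seq = [7, 4, 11, 30, 22]  # -> seq = [7, 4, 11, 30, 22]
ans = seq[-1]  # -> ans = 22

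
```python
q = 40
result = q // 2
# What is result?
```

Trace (tracking result):
q = 40  # -> q = 40
result = q // 2  # -> result = 20

Answer: 20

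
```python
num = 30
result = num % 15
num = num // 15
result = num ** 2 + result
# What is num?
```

Trace (tracking num):
num = 30  # -> num = 30
result = num % 15  # -> result = 0
num = num // 15  # -> num = 2
result = num ** 2 + result  # -> result = 4

Answer: 2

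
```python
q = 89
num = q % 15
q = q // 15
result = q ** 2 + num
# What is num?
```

Trace (tracking num):
q = 89  # -> q = 89
num = q % 15  # -> num = 14
q = q // 15  # -> q = 5
result = q ** 2 + num  # -> result = 39

Answer: 14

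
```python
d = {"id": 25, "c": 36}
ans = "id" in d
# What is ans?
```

Answer: True

Derivation:
Trace (tracking ans):
d = {'id': 25, 'c': 36}  # -> d = {'id': 25, 'c': 36}
ans = 'id' in d  # -> ans = True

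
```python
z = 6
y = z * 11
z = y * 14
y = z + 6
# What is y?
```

Trace (tracking y):
z = 6  # -> z = 6
y = z * 11  # -> y = 66
z = y * 14  # -> z = 924
y = z + 6  # -> y = 930

Answer: 930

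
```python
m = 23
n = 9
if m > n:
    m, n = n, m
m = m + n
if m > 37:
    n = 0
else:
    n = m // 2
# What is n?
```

Answer: 16

Derivation:
Trace (tracking n):
m = 23  # -> m = 23
n = 9  # -> n = 9
if m > n:  # condition is True
    m, n = (n, m)  # -> m = 9, n = 23
m = m + n  # -> m = 32
if m > 37:  # condition is False
else:
    n = m // 2  # -> n = 16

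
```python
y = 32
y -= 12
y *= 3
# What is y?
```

Answer: 60

Derivation:
Trace (tracking y):
y = 32  # -> y = 32
y -= 12  # -> y = 20
y *= 3  # -> y = 60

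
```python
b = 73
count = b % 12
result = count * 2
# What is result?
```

Trace (tracking result):
b = 73  # -> b = 73
count = b % 12  # -> count = 1
result = count * 2  # -> result = 2

Answer: 2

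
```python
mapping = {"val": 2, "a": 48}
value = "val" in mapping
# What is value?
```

Trace (tracking value):
mapping = {'val': 2, 'a': 48}  # -> mapping = {'val': 2, 'a': 48}
value = 'val' in mapping  # -> value = True

Answer: True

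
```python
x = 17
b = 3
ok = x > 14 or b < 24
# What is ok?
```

Trace (tracking ok):
x = 17  # -> x = 17
b = 3  # -> b = 3
ok = x > 14 or b < 24  # -> ok = True

Answer: True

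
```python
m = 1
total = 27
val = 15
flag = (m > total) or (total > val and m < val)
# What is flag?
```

Answer: True

Derivation:
Trace (tracking flag):
m = 1  # -> m = 1
total = 27  # -> total = 27
val = 15  # -> val = 15
flag = m > total or (total > val and m < val)  # -> flag = True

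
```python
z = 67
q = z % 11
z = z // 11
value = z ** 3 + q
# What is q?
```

Trace (tracking q):
z = 67  # -> z = 67
q = z % 11  # -> q = 1
z = z // 11  # -> z = 6
value = z ** 3 + q  # -> value = 217

Answer: 1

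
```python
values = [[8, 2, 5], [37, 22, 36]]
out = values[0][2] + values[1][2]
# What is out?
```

Answer: 41

Derivation:
Trace (tracking out):
values = [[8, 2, 5], [37, 22, 36]]  # -> values = [[8, 2, 5], [37, 22, 36]]
out = values[0][2] + values[1][2]  # -> out = 41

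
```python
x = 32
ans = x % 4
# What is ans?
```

Answer: 0

Derivation:
Trace (tracking ans):
x = 32  # -> x = 32
ans = x % 4  # -> ans = 0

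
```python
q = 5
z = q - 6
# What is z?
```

Answer: -1

Derivation:
Trace (tracking z):
q = 5  # -> q = 5
z = q - 6  # -> z = -1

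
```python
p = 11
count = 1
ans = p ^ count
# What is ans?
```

Trace (tracking ans):
p = 11  # -> p = 11
count = 1  # -> count = 1
ans = p ^ count  # -> ans = 10

Answer: 10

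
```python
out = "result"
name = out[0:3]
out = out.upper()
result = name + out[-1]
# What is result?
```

Answer: 'resT'

Derivation:
Trace (tracking result):
out = 'result'  # -> out = 'result'
name = out[0:3]  # -> name = 'res'
out = out.upper()  # -> out = 'RESULT'
result = name + out[-1]  # -> result = 'resT'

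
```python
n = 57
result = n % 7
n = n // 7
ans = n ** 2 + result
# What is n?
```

Answer: 8

Derivation:
Trace (tracking n):
n = 57  # -> n = 57
result = n % 7  # -> result = 1
n = n // 7  # -> n = 8
ans = n ** 2 + result  # -> ans = 65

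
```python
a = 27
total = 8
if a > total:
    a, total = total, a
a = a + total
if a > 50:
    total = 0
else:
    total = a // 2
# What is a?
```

Trace (tracking a):
a = 27  # -> a = 27
total = 8  # -> total = 8
if a > total:  # condition is True
    a, total = (total, a)  # -> a = 8, total = 27
a = a + total  # -> a = 35
if a > 50:  # condition is False
else:
    total = a // 2  # -> total = 17

Answer: 35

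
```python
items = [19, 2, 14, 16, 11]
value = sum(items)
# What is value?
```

Trace (tracking value):
items = [19, 2, 14, 16, 11]  # -> items = [19, 2, 14, 16, 11]
value = sum(items)  # -> value = 62

Answer: 62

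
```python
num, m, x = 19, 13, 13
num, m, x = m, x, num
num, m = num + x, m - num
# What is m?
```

Trace (tracking m):
num, m, x = (19, 13, 13)  # -> num = 19, m = 13, x = 13
num, m, x = (m, x, num)  # -> num = 13, m = 13, x = 19
num, m = (num + x, m - num)  # -> num = 32, m = 0

Answer: 0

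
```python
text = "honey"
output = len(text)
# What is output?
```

Trace (tracking output):
text = 'honey'  # -> text = 'honey'
output = len(text)  # -> output = 5

Answer: 5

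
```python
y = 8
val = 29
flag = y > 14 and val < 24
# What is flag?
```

Answer: False

Derivation:
Trace (tracking flag):
y = 8  # -> y = 8
val = 29  # -> val = 29
flag = y > 14 and val < 24  # -> flag = False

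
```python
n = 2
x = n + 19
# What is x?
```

Answer: 21

Derivation:
Trace (tracking x):
n = 2  # -> n = 2
x = n + 19  # -> x = 21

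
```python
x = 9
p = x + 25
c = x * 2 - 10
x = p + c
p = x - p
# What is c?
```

Answer: 8

Derivation:
Trace (tracking c):
x = 9  # -> x = 9
p = x + 25  # -> p = 34
c = x * 2 - 10  # -> c = 8
x = p + c  # -> x = 42
p = x - p  # -> p = 8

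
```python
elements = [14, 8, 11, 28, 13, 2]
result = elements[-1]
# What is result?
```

Answer: 2

Derivation:
Trace (tracking result):
elements = [14, 8, 11, 28, 13, 2]  # -> elements = [14, 8, 11, 28, 13, 2]
result = elements[-1]  # -> result = 2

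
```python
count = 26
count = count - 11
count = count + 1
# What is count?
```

Trace (tracking count):
count = 26  # -> count = 26
count = count - 11  # -> count = 15
count = count + 1  # -> count = 16

Answer: 16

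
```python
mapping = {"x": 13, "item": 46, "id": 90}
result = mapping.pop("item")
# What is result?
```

Answer: 46

Derivation:
Trace (tracking result):
mapping = {'x': 13, 'item': 46, 'id': 90}  # -> mapping = {'x': 13, 'item': 46, 'id': 90}
result = mapping.pop('item')  # -> result = 46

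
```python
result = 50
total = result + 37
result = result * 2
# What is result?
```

Answer: 100

Derivation:
Trace (tracking result):
result = 50  # -> result = 50
total = result + 37  # -> total = 87
result = result * 2  # -> result = 100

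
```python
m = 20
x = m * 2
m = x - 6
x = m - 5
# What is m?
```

Trace (tracking m):
m = 20  # -> m = 20
x = m * 2  # -> x = 40
m = x - 6  # -> m = 34
x = m - 5  # -> x = 29

Answer: 34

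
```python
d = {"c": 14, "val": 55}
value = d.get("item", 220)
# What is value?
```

Trace (tracking value):
d = {'c': 14, 'val': 55}  # -> d = {'c': 14, 'val': 55}
value = d.get('item', 220)  # -> value = 220

Answer: 220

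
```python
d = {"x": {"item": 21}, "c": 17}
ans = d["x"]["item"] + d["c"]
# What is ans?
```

Answer: 38

Derivation:
Trace (tracking ans):
d = {'x': {'item': 21}, 'c': 17}  # -> d = {'x': {'item': 21}, 'c': 17}
ans = d['x']['item'] + d['c']  # -> ans = 38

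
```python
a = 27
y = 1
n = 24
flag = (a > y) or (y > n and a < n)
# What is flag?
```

Answer: True

Derivation:
Trace (tracking flag):
a = 27  # -> a = 27
y = 1  # -> y = 1
n = 24  # -> n = 24
flag = a > y or (y > n and a < n)  # -> flag = True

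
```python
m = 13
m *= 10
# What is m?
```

Trace (tracking m):
m = 13  # -> m = 13
m *= 10  # -> m = 130

Answer: 130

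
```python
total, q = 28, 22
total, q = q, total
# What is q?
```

Trace (tracking q):
total, q = (28, 22)  # -> total = 28, q = 22
total, q = (q, total)  # -> total = 22, q = 28

Answer: 28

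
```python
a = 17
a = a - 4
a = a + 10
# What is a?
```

Trace (tracking a):
a = 17  # -> a = 17
a = a - 4  # -> a = 13
a = a + 10  # -> a = 23

Answer: 23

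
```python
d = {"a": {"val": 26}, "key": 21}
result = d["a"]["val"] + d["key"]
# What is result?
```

Trace (tracking result):
d = {'a': {'val': 26}, 'key': 21}  # -> d = {'a': {'val': 26}, 'key': 21}
result = d['a']['val'] + d['key']  # -> result = 47

Answer: 47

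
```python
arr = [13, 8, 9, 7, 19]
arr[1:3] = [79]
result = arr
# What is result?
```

Trace (tracking result):
arr = [13, 8, 9, 7, 19]  # -> arr = [13, 8, 9, 7, 19]
arr[1:3] = [79]  # -> arr = [13, 79, 7, 19]
result = arr  # -> result = [13, 79, 7, 19]

Answer: [13, 79, 7, 19]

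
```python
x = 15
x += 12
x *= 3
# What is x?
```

Trace (tracking x):
x = 15  # -> x = 15
x += 12  # -> x = 27
x *= 3  # -> x = 81

Answer: 81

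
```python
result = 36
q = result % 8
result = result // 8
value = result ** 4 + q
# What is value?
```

Trace (tracking value):
result = 36  # -> result = 36
q = result % 8  # -> q = 4
result = result // 8  # -> result = 4
value = result ** 4 + q  # -> value = 260

Answer: 260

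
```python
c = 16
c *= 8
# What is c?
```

Answer: 128

Derivation:
Trace (tracking c):
c = 16  # -> c = 16
c *= 8  # -> c = 128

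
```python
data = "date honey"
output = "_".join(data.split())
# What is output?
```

Answer: 'date_honey'

Derivation:
Trace (tracking output):
data = 'date honey'  # -> data = 'date honey'
output = '_'.join(data.split())  # -> output = 'date_honey'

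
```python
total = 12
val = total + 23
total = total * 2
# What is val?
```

Answer: 35

Derivation:
Trace (tracking val):
total = 12  # -> total = 12
val = total + 23  # -> val = 35
total = total * 2  # -> total = 24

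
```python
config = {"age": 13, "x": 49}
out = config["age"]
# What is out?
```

Answer: 13

Derivation:
Trace (tracking out):
config = {'age': 13, 'x': 49}  # -> config = {'age': 13, 'x': 49}
out = config['age']  # -> out = 13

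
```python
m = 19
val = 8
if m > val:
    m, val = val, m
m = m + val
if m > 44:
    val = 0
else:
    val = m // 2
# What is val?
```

Answer: 13

Derivation:
Trace (tracking val):
m = 19  # -> m = 19
val = 8  # -> val = 8
if m > val:  # condition is True
    m, val = (val, m)  # -> m = 8, val = 19
m = m + val  # -> m = 27
if m > 44:  # condition is False
else:
    val = m // 2  # -> val = 13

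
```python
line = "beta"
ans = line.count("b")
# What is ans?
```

Answer: 1

Derivation:
Trace (tracking ans):
line = 'beta'  # -> line = 'beta'
ans = line.count('b')  # -> ans = 1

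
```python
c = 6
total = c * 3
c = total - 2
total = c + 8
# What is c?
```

Answer: 16

Derivation:
Trace (tracking c):
c = 6  # -> c = 6
total = c * 3  # -> total = 18
c = total - 2  # -> c = 16
total = c + 8  # -> total = 24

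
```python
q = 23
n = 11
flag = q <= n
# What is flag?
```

Answer: False

Derivation:
Trace (tracking flag):
q = 23  # -> q = 23
n = 11  # -> n = 11
flag = q <= n  # -> flag = False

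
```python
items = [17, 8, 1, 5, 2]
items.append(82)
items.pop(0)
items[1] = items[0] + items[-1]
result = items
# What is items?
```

Answer: [8, 90, 5, 2, 82]

Derivation:
Trace (tracking items):
items = [17, 8, 1, 5, 2]  # -> items = [17, 8, 1, 5, 2]
items.append(82)  # -> items = [17, 8, 1, 5, 2, 82]
items.pop(0)  # -> items = [8, 1, 5, 2, 82]
items[1] = items[0] + items[-1]  # -> items = [8, 90, 5, 2, 82]
result = items  # -> result = [8, 90, 5, 2, 82]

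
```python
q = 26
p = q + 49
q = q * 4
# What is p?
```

Answer: 75

Derivation:
Trace (tracking p):
q = 26  # -> q = 26
p = q + 49  # -> p = 75
q = q * 4  # -> q = 104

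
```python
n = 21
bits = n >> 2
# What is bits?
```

Answer: 5

Derivation:
Trace (tracking bits):
n = 21  # -> n = 21
bits = n >> 2  # -> bits = 5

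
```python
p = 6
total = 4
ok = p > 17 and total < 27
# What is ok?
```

Trace (tracking ok):
p = 6  # -> p = 6
total = 4  # -> total = 4
ok = p > 17 and total < 27  # -> ok = False

Answer: False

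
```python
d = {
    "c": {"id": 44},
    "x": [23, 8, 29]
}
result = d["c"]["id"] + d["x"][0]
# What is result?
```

Answer: 67

Derivation:
Trace (tracking result):
d = {'c': {'id': 44}, 'x': [23, 8, 29]}  # -> d = {'c': {'id': 44}, 'x': [23, 8, 29]}
result = d['c']['id'] + d['x'][0]  # -> result = 67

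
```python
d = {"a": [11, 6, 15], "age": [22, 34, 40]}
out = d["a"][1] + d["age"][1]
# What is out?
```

Answer: 40

Derivation:
Trace (tracking out):
d = {'a': [11, 6, 15], 'age': [22, 34, 40]}  # -> d = {'a': [11, 6, 15], 'age': [22, 34, 40]}
out = d['a'][1] + d['age'][1]  # -> out = 40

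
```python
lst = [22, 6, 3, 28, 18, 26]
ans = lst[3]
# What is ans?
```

Answer: 28

Derivation:
Trace (tracking ans):
lst = [22, 6, 3, 28, 18, 26]  # -> lst = [22, 6, 3, 28, 18, 26]
ans = lst[3]  # -> ans = 28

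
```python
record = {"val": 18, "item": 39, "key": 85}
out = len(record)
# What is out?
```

Trace (tracking out):
record = {'val': 18, 'item': 39, 'key': 85}  # -> record = {'val': 18, 'item': 39, 'key': 85}
out = len(record)  # -> out = 3

Answer: 3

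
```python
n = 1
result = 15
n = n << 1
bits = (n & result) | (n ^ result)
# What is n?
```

Trace (tracking n):
n = 1  # -> n = 1
result = 15  # -> result = 15
n = n << 1  # -> n = 2
bits = n & result | n ^ result  # -> bits = 15

Answer: 2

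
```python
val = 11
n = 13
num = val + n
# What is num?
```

Answer: 24

Derivation:
Trace (tracking num):
val = 11  # -> val = 11
n = 13  # -> n = 13
num = val + n  # -> num = 24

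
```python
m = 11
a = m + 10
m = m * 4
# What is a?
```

Trace (tracking a):
m = 11  # -> m = 11
a = m + 10  # -> a = 21
m = m * 4  # -> m = 44

Answer: 21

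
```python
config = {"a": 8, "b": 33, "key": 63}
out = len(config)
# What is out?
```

Answer: 3

Derivation:
Trace (tracking out):
config = {'a': 8, 'b': 33, 'key': 63}  # -> config = {'a': 8, 'b': 33, 'key': 63}
out = len(config)  # -> out = 3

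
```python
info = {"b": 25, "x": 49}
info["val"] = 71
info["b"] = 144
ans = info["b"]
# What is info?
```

Answer: {'b': 144, 'x': 49, 'val': 71}

Derivation:
Trace (tracking info):
info = {'b': 25, 'x': 49}  # -> info = {'b': 25, 'x': 49}
info['val'] = 71  # -> info = {'b': 25, 'x': 49, 'val': 71}
info['b'] = 144  # -> info = {'b': 144, 'x': 49, 'val': 71}
ans = info['b']  # -> ans = 144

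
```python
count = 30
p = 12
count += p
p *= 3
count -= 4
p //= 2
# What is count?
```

Answer: 38

Derivation:
Trace (tracking count):
count = 30  # -> count = 30
p = 12  # -> p = 12
count += p  # -> count = 42
p *= 3  # -> p = 36
count -= 4  # -> count = 38
p //= 2  # -> p = 18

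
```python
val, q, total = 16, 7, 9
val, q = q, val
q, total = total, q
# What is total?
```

Answer: 16

Derivation:
Trace (tracking total):
val, q, total = (16, 7, 9)  # -> val = 16, q = 7, total = 9
val, q = (q, val)  # -> val = 7, q = 16
q, total = (total, q)  # -> q = 9, total = 16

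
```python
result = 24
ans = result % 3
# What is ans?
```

Answer: 0

Derivation:
Trace (tracking ans):
result = 24  # -> result = 24
ans = result % 3  # -> ans = 0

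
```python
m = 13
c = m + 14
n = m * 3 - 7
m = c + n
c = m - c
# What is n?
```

Answer: 32

Derivation:
Trace (tracking n):
m = 13  # -> m = 13
c = m + 14  # -> c = 27
n = m * 3 - 7  # -> n = 32
m = c + n  # -> m = 59
c = m - c  # -> c = 32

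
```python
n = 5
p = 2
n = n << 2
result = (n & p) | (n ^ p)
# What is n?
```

Answer: 20

Derivation:
Trace (tracking n):
n = 5  # -> n = 5
p = 2  # -> p = 2
n = n << 2  # -> n = 20
result = n & p | n ^ p  # -> result = 22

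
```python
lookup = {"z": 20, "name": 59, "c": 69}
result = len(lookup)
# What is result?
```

Trace (tracking result):
lookup = {'z': 20, 'name': 59, 'c': 69}  # -> lookup = {'z': 20, 'name': 59, 'c': 69}
result = len(lookup)  # -> result = 3

Answer: 3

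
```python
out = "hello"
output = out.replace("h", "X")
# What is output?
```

Answer: 'Xello'

Derivation:
Trace (tracking output):
out = 'hello'  # -> out = 'hello'
output = out.replace('h', 'X')  # -> output = 'Xello'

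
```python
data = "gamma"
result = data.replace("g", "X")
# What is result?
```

Answer: 'Xamma'

Derivation:
Trace (tracking result):
data = 'gamma'  # -> data = 'gamma'
result = data.replace('g', 'X')  # -> result = 'Xamma'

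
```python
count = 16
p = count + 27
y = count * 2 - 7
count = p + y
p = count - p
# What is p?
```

Answer: 25

Derivation:
Trace (tracking p):
count = 16  # -> count = 16
p = count + 27  # -> p = 43
y = count * 2 - 7  # -> y = 25
count = p + y  # -> count = 68
p = count - p  # -> p = 25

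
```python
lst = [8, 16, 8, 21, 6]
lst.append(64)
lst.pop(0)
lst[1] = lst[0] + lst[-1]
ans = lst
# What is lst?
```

Trace (tracking lst):
lst = [8, 16, 8, 21, 6]  # -> lst = [8, 16, 8, 21, 6]
lst.append(64)  # -> lst = [8, 16, 8, 21, 6, 64]
lst.pop(0)  # -> lst = [16, 8, 21, 6, 64]
lst[1] = lst[0] + lst[-1]  # -> lst = [16, 80, 21, 6, 64]
ans = lst  # -> ans = [16, 80, 21, 6, 64]

Answer: [16, 80, 21, 6, 64]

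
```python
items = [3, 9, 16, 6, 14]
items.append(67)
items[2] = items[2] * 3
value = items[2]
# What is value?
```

Answer: 48

Derivation:
Trace (tracking value):
items = [3, 9, 16, 6, 14]  # -> items = [3, 9, 16, 6, 14]
items.append(67)  # -> items = [3, 9, 16, 6, 14, 67]
items[2] = items[2] * 3  # -> items = [3, 9, 48, 6, 14, 67]
value = items[2]  # -> value = 48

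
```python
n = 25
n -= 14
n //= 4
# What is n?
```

Trace (tracking n):
n = 25  # -> n = 25
n -= 14  # -> n = 11
n //= 4  # -> n = 2

Answer: 2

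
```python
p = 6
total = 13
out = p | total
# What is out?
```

Trace (tracking out):
p = 6  # -> p = 6
total = 13  # -> total = 13
out = p | total  # -> out = 15

Answer: 15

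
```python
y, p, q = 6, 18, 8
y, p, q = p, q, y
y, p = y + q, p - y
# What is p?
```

Answer: -10

Derivation:
Trace (tracking p):
y, p, q = (6, 18, 8)  # -> y = 6, p = 18, q = 8
y, p, q = (p, q, y)  # -> y = 18, p = 8, q = 6
y, p = (y + q, p - y)  # -> y = 24, p = -10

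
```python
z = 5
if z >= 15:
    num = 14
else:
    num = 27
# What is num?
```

Answer: 27

Derivation:
Trace (tracking num):
z = 5  # -> z = 5
if z >= 15:  # condition is False
else:
    num = 27  # -> num = 27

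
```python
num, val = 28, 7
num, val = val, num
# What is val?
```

Trace (tracking val):
num, val = (28, 7)  # -> num = 28, val = 7
num, val = (val, num)  # -> num = 7, val = 28

Answer: 28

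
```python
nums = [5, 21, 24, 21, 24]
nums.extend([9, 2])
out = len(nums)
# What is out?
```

Answer: 7

Derivation:
Trace (tracking out):
nums = [5, 21, 24, 21, 24]  # -> nums = [5, 21, 24, 21, 24]
nums.extend([9, 2])  # -> nums = [5, 21, 24, 21, 24, 9, 2]
out = len(nums)  # -> out = 7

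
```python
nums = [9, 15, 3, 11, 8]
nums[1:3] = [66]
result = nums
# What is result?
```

Trace (tracking result):
nums = [9, 15, 3, 11, 8]  # -> nums = [9, 15, 3, 11, 8]
nums[1:3] = [66]  # -> nums = [9, 66, 11, 8]
result = nums  # -> result = [9, 66, 11, 8]

Answer: [9, 66, 11, 8]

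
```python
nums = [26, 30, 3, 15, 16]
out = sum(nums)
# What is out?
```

Trace (tracking out):
nums = [26, 30, 3, 15, 16]  # -> nums = [26, 30, 3, 15, 16]
out = sum(nums)  # -> out = 90

Answer: 90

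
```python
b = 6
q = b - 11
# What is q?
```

Answer: -5

Derivation:
Trace (tracking q):
b = 6  # -> b = 6
q = b - 11  # -> q = -5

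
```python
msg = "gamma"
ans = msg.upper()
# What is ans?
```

Answer: 'GAMMA'

Derivation:
Trace (tracking ans):
msg = 'gamma'  # -> msg = 'gamma'
ans = msg.upper()  # -> ans = 'GAMMA'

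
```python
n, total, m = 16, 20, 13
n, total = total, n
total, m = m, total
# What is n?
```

Trace (tracking n):
n, total, m = (16, 20, 13)  # -> n = 16, total = 20, m = 13
n, total = (total, n)  # -> n = 20, total = 16
total, m = (m, total)  # -> total = 13, m = 16

Answer: 20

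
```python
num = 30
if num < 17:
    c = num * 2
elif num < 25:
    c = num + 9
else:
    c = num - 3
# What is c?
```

Answer: 27

Derivation:
Trace (tracking c):
num = 30  # -> num = 30
if num < 17:  # condition is False
elif num < 25:  # condition is False
else:
    c = num - 3  # -> c = 27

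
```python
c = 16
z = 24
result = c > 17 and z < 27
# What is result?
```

Answer: False

Derivation:
Trace (tracking result):
c = 16  # -> c = 16
z = 24  # -> z = 24
result = c > 17 and z < 27  # -> result = False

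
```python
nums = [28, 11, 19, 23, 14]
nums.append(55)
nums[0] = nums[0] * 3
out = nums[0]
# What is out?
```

Answer: 84

Derivation:
Trace (tracking out):
nums = [28, 11, 19, 23, 14]  # -> nums = [28, 11, 19, 23, 14]
nums.append(55)  # -> nums = [28, 11, 19, 23, 14, 55]
nums[0] = nums[0] * 3  # -> nums = [84, 11, 19, 23, 14, 55]
out = nums[0]  # -> out = 84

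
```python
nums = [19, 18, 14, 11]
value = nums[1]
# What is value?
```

Trace (tracking value):
nums = [19, 18, 14, 11]  # -> nums = [19, 18, 14, 11]
value = nums[1]  # -> value = 18

Answer: 18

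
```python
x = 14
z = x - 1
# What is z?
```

Answer: 13

Derivation:
Trace (tracking z):
x = 14  # -> x = 14
z = x - 1  # -> z = 13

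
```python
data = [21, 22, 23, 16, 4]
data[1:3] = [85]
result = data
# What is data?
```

Answer: [21, 85, 16, 4]

Derivation:
Trace (tracking data):
data = [21, 22, 23, 16, 4]  # -> data = [21, 22, 23, 16, 4]
data[1:3] = [85]  # -> data = [21, 85, 16, 4]
result = data  # -> result = [21, 85, 16, 4]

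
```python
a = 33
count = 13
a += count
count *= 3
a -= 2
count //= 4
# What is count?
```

Answer: 9

Derivation:
Trace (tracking count):
a = 33  # -> a = 33
count = 13  # -> count = 13
a += count  # -> a = 46
count *= 3  # -> count = 39
a -= 2  # -> a = 44
count //= 4  # -> count = 9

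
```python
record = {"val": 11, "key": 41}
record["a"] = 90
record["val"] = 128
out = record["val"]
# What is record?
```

Trace (tracking record):
record = {'val': 11, 'key': 41}  # -> record = {'val': 11, 'key': 41}
record['a'] = 90  # -> record = {'val': 11, 'key': 41, 'a': 90}
record['val'] = 128  # -> record = {'val': 128, 'key': 41, 'a': 90}
out = record['val']  # -> out = 128

Answer: {'val': 128, 'key': 41, 'a': 90}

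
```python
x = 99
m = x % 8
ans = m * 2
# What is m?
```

Trace (tracking m):
x = 99  # -> x = 99
m = x % 8  # -> m = 3
ans = m * 2  # -> ans = 6

Answer: 3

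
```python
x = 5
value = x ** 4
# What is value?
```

Trace (tracking value):
x = 5  # -> x = 5
value = x ** 4  # -> value = 625

Answer: 625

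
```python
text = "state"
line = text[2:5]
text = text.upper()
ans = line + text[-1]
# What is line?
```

Answer: 'ate'

Derivation:
Trace (tracking line):
text = 'state'  # -> text = 'state'
line = text[2:5]  # -> line = 'ate'
text = text.upper()  # -> text = 'STATE'
ans = line + text[-1]  # -> ans = 'ateE'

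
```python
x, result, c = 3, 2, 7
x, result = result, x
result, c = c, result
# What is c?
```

Answer: 3

Derivation:
Trace (tracking c):
x, result, c = (3, 2, 7)  # -> x = 3, result = 2, c = 7
x, result = (result, x)  # -> x = 2, result = 3
result, c = (c, result)  # -> result = 7, c = 3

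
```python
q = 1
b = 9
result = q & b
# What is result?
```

Answer: 1

Derivation:
Trace (tracking result):
q = 1  # -> q = 1
b = 9  # -> b = 9
result = q & b  # -> result = 1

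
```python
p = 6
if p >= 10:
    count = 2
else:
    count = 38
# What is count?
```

Trace (tracking count):
p = 6  # -> p = 6
if p >= 10:  # condition is False
else:
    count = 38  # -> count = 38

Answer: 38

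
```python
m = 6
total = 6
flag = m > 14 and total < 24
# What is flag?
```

Trace (tracking flag):
m = 6  # -> m = 6
total = 6  # -> total = 6
flag = m > 14 and total < 24  # -> flag = False

Answer: False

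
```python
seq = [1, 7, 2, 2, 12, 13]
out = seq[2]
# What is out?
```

Answer: 2

Derivation:
Trace (tracking out):
seq = [1, 7, 2, 2, 12, 13]  # -> seq = [1, 7, 2, 2, 12, 13]
out = seq[2]  # -> out = 2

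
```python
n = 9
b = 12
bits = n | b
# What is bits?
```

Trace (tracking bits):
n = 9  # -> n = 9
b = 12  # -> b = 12
bits = n | b  # -> bits = 13

Answer: 13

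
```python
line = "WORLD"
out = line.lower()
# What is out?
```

Answer: 'world'

Derivation:
Trace (tracking out):
line = 'WORLD'  # -> line = 'WORLD'
out = line.lower()  # -> out = 'world'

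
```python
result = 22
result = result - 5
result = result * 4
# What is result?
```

Answer: 68

Derivation:
Trace (tracking result):
result = 22  # -> result = 22
result = result - 5  # -> result = 17
result = result * 4  # -> result = 68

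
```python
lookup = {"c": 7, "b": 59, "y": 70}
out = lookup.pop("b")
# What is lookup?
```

Answer: {'c': 7, 'y': 70}

Derivation:
Trace (tracking lookup):
lookup = {'c': 7, 'b': 59, 'y': 70}  # -> lookup = {'c': 7, 'b': 59, 'y': 70}
out = lookup.pop('b')  # -> out = 59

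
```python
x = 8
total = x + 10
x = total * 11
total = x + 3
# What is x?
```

Trace (tracking x):
x = 8  # -> x = 8
total = x + 10  # -> total = 18
x = total * 11  # -> x = 198
total = x + 3  # -> total = 201

Answer: 198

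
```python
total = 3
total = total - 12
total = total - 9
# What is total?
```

Trace (tracking total):
total = 3  # -> total = 3
total = total - 12  # -> total = -9
total = total - 9  # -> total = -18

Answer: -18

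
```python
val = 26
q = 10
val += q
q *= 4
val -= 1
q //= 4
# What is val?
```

Answer: 35

Derivation:
Trace (tracking val):
val = 26  # -> val = 26
q = 10  # -> q = 10
val += q  # -> val = 36
q *= 4  # -> q = 40
val -= 1  # -> val = 35
q //= 4  # -> q = 10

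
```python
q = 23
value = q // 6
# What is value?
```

Answer: 3

Derivation:
Trace (tracking value):
q = 23  # -> q = 23
value = q // 6  # -> value = 3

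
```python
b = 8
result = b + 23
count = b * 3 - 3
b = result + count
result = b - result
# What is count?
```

Answer: 21

Derivation:
Trace (tracking count):
b = 8  # -> b = 8
result = b + 23  # -> result = 31
count = b * 3 - 3  # -> count = 21
b = result + count  # -> b = 52
result = b - result  # -> result = 21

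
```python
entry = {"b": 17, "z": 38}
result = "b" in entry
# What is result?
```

Answer: True

Derivation:
Trace (tracking result):
entry = {'b': 17, 'z': 38}  # -> entry = {'b': 17, 'z': 38}
result = 'b' in entry  # -> result = True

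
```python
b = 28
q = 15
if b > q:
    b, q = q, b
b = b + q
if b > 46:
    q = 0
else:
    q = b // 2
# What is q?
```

Answer: 21

Derivation:
Trace (tracking q):
b = 28  # -> b = 28
q = 15  # -> q = 15
if b > q:  # condition is True
    b, q = (q, b)  # -> b = 15, q = 28
b = b + q  # -> b = 43
if b > 46:  # condition is False
else:
    q = b // 2  # -> q = 21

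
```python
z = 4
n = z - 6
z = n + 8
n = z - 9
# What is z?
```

Trace (tracking z):
z = 4  # -> z = 4
n = z - 6  # -> n = -2
z = n + 8  # -> z = 6
n = z - 9  # -> n = -3

Answer: 6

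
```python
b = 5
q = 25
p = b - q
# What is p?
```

Answer: -20

Derivation:
Trace (tracking p):
b = 5  # -> b = 5
q = 25  # -> q = 25
p = b - q  # -> p = -20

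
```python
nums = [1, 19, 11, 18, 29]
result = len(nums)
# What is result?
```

Trace (tracking result):
nums = [1, 19, 11, 18, 29]  # -> nums = [1, 19, 11, 18, 29]
result = len(nums)  # -> result = 5

Answer: 5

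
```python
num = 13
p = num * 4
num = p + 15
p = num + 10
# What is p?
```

Trace (tracking p):
num = 13  # -> num = 13
p = num * 4  # -> p = 52
num = p + 15  # -> num = 67
p = num + 10  # -> p = 77

Answer: 77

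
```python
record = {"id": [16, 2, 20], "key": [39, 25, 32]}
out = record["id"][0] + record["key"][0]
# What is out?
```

Answer: 55

Derivation:
Trace (tracking out):
record = {'id': [16, 2, 20], 'key': [39, 25, 32]}  # -> record = {'id': [16, 2, 20], 'key': [39, 25, 32]}
out = record['id'][0] + record['key'][0]  # -> out = 55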